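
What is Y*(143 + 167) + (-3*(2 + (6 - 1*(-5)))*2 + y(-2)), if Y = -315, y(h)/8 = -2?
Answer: -97744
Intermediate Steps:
y(h) = -16 (y(h) = 8*(-2) = -16)
Y*(143 + 167) + (-3*(2 + (6 - 1*(-5)))*2 + y(-2)) = -315*(143 + 167) + (-3*(2 + (6 - 1*(-5)))*2 - 16) = -315*310 + (-3*(2 + (6 + 5))*2 - 16) = -97650 + (-3*(2 + 11)*2 - 16) = -97650 + (-39*2 - 16) = -97650 + (-3*26 - 16) = -97650 + (-78 - 16) = -97650 - 94 = -97744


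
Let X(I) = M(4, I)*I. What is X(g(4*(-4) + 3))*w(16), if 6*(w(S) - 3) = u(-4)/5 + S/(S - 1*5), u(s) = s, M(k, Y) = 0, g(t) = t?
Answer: 0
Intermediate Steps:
X(I) = 0 (X(I) = 0*I = 0)
w(S) = 43/15 + S/(6*(-5 + S)) (w(S) = 3 + (-4/5 + S/(S - 1*5))/6 = 3 + (-4*1/5 + S/(S - 5))/6 = 3 + (-4/5 + S/(-5 + S))/6 = 3 + (-2/15 + S/(6*(-5 + S))) = 43/15 + S/(6*(-5 + S)))
X(g(4*(-4) + 3))*w(16) = 0*((-430 + 91*16)/(30*(-5 + 16))) = 0*((1/30)*(-430 + 1456)/11) = 0*((1/30)*(1/11)*1026) = 0*(171/55) = 0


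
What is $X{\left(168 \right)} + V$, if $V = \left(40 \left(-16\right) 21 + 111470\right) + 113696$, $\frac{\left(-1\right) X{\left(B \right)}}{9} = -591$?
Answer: $217045$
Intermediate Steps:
$X{\left(B \right)} = 5319$ ($X{\left(B \right)} = \left(-9\right) \left(-591\right) = 5319$)
$V = 211726$ ($V = \left(\left(-640\right) 21 + 111470\right) + 113696 = \left(-13440 + 111470\right) + 113696 = 98030 + 113696 = 211726$)
$X{\left(168 \right)} + V = 5319 + 211726 = 217045$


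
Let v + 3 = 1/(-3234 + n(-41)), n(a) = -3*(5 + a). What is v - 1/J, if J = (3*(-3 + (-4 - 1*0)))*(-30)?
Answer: -492658/164115 ≈ -3.0019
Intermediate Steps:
n(a) = -15 - 3*a
J = 630 (J = (3*(-3 + (-4 + 0)))*(-30) = (3*(-3 - 4))*(-30) = (3*(-7))*(-30) = -21*(-30) = 630)
v = -9379/3126 (v = -3 + 1/(-3234 + (-15 - 3*(-41))) = -3 + 1/(-3234 + (-15 + 123)) = -3 + 1/(-3234 + 108) = -3 + 1/(-3126) = -3 - 1/3126 = -9379/3126 ≈ -3.0003)
v - 1/J = -9379/3126 - 1/630 = -492658/164115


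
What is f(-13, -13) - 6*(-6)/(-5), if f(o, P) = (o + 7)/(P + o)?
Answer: -453/65 ≈ -6.9692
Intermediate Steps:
f(o, P) = (7 + o)/(P + o)
f(-13, -13) - 6*(-6)/(-5) = (7 - 13)/(-13 - 13) - 6*(-6)/(-5) = -6/(-26) - (-36)*(-1)/5 = -1/26*(-6) - 1*36/5 = 3/13 - 36/5 = -453/65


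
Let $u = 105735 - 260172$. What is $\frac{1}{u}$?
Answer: $- \frac{1}{154437} \approx -6.4751 \cdot 10^{-6}$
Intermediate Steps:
$u = -154437$ ($u = 105735 - 260172 = -154437$)
$\frac{1}{u} = \frac{1}{-154437} = - \frac{1}{154437}$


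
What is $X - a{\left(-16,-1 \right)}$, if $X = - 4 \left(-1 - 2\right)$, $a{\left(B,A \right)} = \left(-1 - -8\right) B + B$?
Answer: $140$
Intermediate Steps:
$a{\left(B,A \right)} = 8 B$ ($a{\left(B,A \right)} = \left(-1 + 8\right) B + B = 7 B + B = 8 B$)
$X = 12$ ($X = \left(-4\right) \left(-3\right) = 12$)
$X - a{\left(-16,-1 \right)} = 12 - 8 \left(-16\right) = 12 - -128 = 12 + 128 = 140$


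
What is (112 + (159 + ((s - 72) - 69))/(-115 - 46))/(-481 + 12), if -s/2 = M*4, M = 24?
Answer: -18206/75509 ≈ -0.24111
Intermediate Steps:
s = -192 (s = -48*4 = -2*96 = -192)
(112 + (159 + ((s - 72) - 69))/(-115 - 46))/(-481 + 12) = (112 + (159 + ((-192 - 72) - 69))/(-115 - 46))/(-481 + 12) = (112 + (159 + (-264 - 69))/(-161))/(-469) = (112 + (159 - 333)*(-1/161))*(-1/469) = (112 - 174*(-1/161))*(-1/469) = (112 + 174/161)*(-1/469) = (18206/161)*(-1/469) = -18206/75509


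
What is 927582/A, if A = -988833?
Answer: -309194/329611 ≈ -0.93806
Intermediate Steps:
927582/A = 927582/(-988833) = 927582*(-1/988833) = -309194/329611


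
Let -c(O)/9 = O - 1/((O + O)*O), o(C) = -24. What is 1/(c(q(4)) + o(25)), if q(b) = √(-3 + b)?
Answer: -2/57 ≈ -0.035088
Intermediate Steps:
c(O) = -9*O + 9/(2*O²) (c(O) = -9*(O - 1/((O + O)*O)) = -9*(O - 1/((2*O)*O)) = -9*(O - 1/(2*O²)) = -9*O + 9/(2*O²))
1/(c(q(4)) + o(25)) = 1/((-9*√(-3 + 4) + 9/(2*(√(-3 + 4))²)) - 24) = 1/((-9*√1 + 9/(2*(√1)²)) - 24) = 1/((-9*1 + (9/2)/1²) - 24) = 1/((-9 + (9/2)*1) - 24) = 1/((-9 + 9/2) - 24) = 1/(-9/2 - 24) = 1/(-57/2) = -2/57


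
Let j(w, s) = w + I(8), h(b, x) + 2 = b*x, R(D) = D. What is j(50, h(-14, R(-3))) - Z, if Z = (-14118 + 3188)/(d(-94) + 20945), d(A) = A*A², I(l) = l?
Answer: 46948132/809639 ≈ 57.987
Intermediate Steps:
d(A) = A³
h(b, x) = -2 + b*x
Z = 10930/809639 (Z = (-14118 + 3188)/((-94)³ + 20945) = -10930/(-830584 + 20945) = -10930/(-809639) = -10930*(-1/809639) = 10930/809639 ≈ 0.013500)
j(w, s) = 8 + w (j(w, s) = w + 8 = 8 + w)
j(50, h(-14, R(-3))) - Z = (8 + 50) - 1*10930/809639 = 58 - 10930/809639 = 46948132/809639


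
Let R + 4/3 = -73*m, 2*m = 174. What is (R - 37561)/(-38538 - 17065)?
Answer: 131740/166809 ≈ 0.78977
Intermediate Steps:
m = 87 (m = (1/2)*174 = 87)
R = -19057/3 (R = -4/3 - 73*87 = -4/3 - 6351 = -19057/3 ≈ -6352.3)
(R - 37561)/(-38538 - 17065) = (-19057/3 - 37561)/(-38538 - 17065) = -131740/3/(-55603) = -131740/3*(-1/55603) = 131740/166809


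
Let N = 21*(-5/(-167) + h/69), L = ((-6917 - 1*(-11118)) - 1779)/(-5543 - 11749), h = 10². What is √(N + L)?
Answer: √34104144715718154/33209286 ≈ 5.5609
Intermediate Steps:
h = 100
L = -1211/8646 (L = ((-6917 + 11118) - 1779)/(-17292) = (4201 - 1779)*(-1/17292) = 2422*(-1/17292) = -1211/8646 ≈ -0.14006)
N = 119315/3841 (N = 21*(-5/(-167) + 100/69) = 21*(-5*(-1/167) + 100*(1/69)) = 21*(5/167 + 100/69) = 21*(17045/11523) = 119315/3841 ≈ 31.064)
√(N + L) = √(119315/3841 - 1211/8646) = √(1026946039/33209286) = √34104144715718154/33209286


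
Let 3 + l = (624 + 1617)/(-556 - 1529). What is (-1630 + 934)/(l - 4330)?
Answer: 241860/1506091 ≈ 0.16059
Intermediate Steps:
l = -2832/695 (l = -3 + (624 + 1617)/(-556 - 1529) = -3 + 2241/(-2085) = -3 + 2241*(-1/2085) = -3 - 747/695 = -2832/695 ≈ -4.0748)
(-1630 + 934)/(l - 4330) = (-1630 + 934)/(-2832/695 - 4330) = -696/(-3012182/695) = -696*(-695/3012182) = 241860/1506091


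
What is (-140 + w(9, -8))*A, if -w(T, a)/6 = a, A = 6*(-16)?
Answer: 8832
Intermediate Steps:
A = -96
w(T, a) = -6*a
(-140 + w(9, -8))*A = (-140 - 6*(-8))*(-96) = (-140 + 48)*(-96) = -92*(-96) = 8832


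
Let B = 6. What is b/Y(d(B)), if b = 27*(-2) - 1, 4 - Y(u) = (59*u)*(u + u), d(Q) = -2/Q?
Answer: 495/82 ≈ 6.0366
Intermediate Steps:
Y(u) = 4 - 118*u**2 (Y(u) = 4 - 59*u*(u + u) = 4 - 59*u*2*u = 4 - 118*u**2)
b = -55 (b = -54 - 1 = -55)
b/Y(d(B)) = -55/(4 - 118*(-2/6)**2) = -55/(4 - 118*(-2*1/6)**2) = -55/(4 - 118*(-1/3)**2) = -55/(4 - 118*1/9) = -55/(4 - 118/9) = -55/(-82/9) = -55*(-9/82) = 495/82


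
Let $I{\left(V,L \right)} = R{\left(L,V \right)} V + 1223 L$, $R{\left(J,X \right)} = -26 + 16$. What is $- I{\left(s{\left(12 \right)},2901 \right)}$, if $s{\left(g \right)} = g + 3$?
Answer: $-3547773$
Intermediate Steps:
$s{\left(g \right)} = 3 + g$
$R{\left(J,X \right)} = -10$
$I{\left(V,L \right)} = - 10 V + 1223 L$
$- I{\left(s{\left(12 \right)},2901 \right)} = - (- 10 \left(3 + 12\right) + 1223 \cdot 2901) = - (\left(-10\right) 15 + 3547923) = - (-150 + 3547923) = \left(-1\right) 3547773 = -3547773$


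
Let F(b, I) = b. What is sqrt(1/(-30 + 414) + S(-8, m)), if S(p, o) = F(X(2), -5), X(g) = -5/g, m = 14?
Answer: I*sqrt(5754)/48 ≈ 1.5803*I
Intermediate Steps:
S(p, o) = -5/2
sqrt(1/(-30 + 414) + S(-8, m)) = sqrt(1/(-30 + 414) - 5/2) = sqrt(1/384 - 5/2) = sqrt(-959/384) = I*sqrt(5754)/48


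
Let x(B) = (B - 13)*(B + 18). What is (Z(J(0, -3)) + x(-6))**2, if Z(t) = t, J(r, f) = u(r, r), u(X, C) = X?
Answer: 51984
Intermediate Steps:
J(r, f) = r
x(B) = (-13 + B)*(18 + B)
(Z(J(0, -3)) + x(-6))**2 = (0 + (-234 + (-6)**2 + 5*(-6)))**2 = (0 + (-234 + 36 - 30))**2 = (0 - 228)**2 = (-228)**2 = 51984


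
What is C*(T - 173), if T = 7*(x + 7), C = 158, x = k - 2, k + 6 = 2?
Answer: -26228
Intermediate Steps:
k = -4 (k = -6 + 2 = -4)
x = -6 (x = -4 - 2 = -6)
T = 7 (T = 7*(-6 + 7) = 7*1 = 7)
C*(T - 173) = 158*(7 - 173) = 158*(-166) = -26228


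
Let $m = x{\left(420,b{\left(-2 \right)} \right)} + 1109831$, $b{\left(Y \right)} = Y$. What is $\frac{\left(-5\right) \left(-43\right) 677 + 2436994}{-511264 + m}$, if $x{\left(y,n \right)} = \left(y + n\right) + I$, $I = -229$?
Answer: $\frac{2582549}{598756} \approx 4.3132$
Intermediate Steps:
$x{\left(y,n \right)} = -229 + n + y$ ($x{\left(y,n \right)} = \left(y + n\right) - 229 = \left(n + y\right) - 229 = -229 + n + y$)
$m = 1110020$ ($m = \left(-229 - 2 + 420\right) + 1109831 = 189 + 1109831 = 1110020$)
$\frac{\left(-5\right) \left(-43\right) 677 + 2436994}{-511264 + m} = \frac{\left(-5\right) \left(-43\right) 677 + 2436994}{-511264 + 1110020} = \frac{215 \cdot 677 + 2436994}{598756} = \left(145555 + 2436994\right) \frac{1}{598756} = 2582549 \cdot \frac{1}{598756} = \frac{2582549}{598756}$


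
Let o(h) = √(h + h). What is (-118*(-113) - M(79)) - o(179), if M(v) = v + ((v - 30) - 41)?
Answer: 13247 - √358 ≈ 13228.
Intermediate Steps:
M(v) = -71 + 2*v (M(v) = v + ((-30 + v) - 41) = v + (-71 + v) = -71 + 2*v)
o(h) = √2*√h (o(h) = √(2*h) = √2*√h)
(-118*(-113) - M(79)) - o(179) = (-118*(-113) - (-71 + 2*79)) - √2*√179 = (13334 - (-71 + 158)) - √358 = (13334 - 1*87) - √358 = (13334 - 87) - √358 = 13247 - √358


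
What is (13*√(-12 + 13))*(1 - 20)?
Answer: -247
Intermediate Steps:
(13*√(-12 + 13))*(1 - 20) = (13*√1)*(-19) = (13*1)*(-19) = 13*(-19) = -247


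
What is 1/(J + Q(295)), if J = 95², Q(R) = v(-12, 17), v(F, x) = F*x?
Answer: 1/8821 ≈ 0.00011337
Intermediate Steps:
Q(R) = -204 (Q(R) = -12*17 = -204)
J = 9025
1/(J + Q(295)) = 1/(9025 - 204) = 1/8821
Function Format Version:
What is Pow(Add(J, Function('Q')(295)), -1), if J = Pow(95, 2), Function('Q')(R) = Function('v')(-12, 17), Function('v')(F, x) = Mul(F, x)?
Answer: Rational(1, 8821) ≈ 0.00011337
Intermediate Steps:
Function('Q')(R) = -204 (Function('Q')(R) = Mul(-12, 17) = -204)
J = 9025
Pow(Add(J, Function('Q')(295)), -1) = Pow(Add(9025, -204), -1) = Pow(8821, -1) = Rational(1, 8821)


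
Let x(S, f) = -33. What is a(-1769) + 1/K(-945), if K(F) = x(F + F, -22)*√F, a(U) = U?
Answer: -1769 + I*√105/10395 ≈ -1769.0 + 0.00098576*I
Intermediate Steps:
K(F) = -33*√F
a(-1769) + 1/K(-945) = -1769 + 1/(-99*I*√105) = -1769 + I*√105/10395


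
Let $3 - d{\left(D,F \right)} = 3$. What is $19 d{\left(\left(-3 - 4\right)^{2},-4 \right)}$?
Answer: $0$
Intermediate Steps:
$d{\left(D,F \right)} = 0$ ($d{\left(D,F \right)} = 3 - 3 = 0$)
$19 d{\left(\left(-3 - 4\right)^{2},-4 \right)} = 19 \cdot 0 = 0$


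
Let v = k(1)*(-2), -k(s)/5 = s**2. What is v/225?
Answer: 2/45 ≈ 0.044444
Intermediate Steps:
k(s) = -5*s**2
v = 10 (v = -5*1**2*(-2) = -5*1*(-2) = -5*(-2) = 10)
v/225 = 10/225 = (1/225)*10 = 2/45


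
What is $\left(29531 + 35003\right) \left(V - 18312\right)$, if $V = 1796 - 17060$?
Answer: $-2166793584$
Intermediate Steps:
$V = -15264$ ($V = 1796 - 17060 = -15264$)
$\left(29531 + 35003\right) \left(V - 18312\right) = \left(29531 + 35003\right) \left(-15264 - 18312\right) = 64534 \left(-33576\right) = -2166793584$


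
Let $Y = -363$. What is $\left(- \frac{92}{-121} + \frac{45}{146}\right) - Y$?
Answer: $\frac{6431635}{17666} \approx 364.07$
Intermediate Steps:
$\left(- \frac{92}{-121} + \frac{45}{146}\right) - Y = \left(- \frac{92}{-121} + \frac{45}{146}\right) - -363 = \left(\left(-92\right) \left(- \frac{1}{121}\right) + 45 \cdot \frac{1}{146}\right) + 363 = \left(\frac{92}{121} + \frac{45}{146}\right) + 363 = \frac{18877}{17666} + 363 = \frac{6431635}{17666}$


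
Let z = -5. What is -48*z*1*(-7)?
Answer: -1680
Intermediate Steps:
-48*z*1*(-7) = -48*(-5*1)*(-7) = -(-240)*(-7) = -48*35 = -1680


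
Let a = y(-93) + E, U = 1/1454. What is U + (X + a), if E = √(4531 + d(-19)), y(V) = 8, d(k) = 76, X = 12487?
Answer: 18167731/1454 + √4607 ≈ 12563.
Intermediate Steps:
U = 1/1454 ≈ 0.00068776
E = √4607 (E = √(4531 + 76) = √4607 ≈ 67.875)
a = 8 + √4607 ≈ 75.875
U + (X + a) = 1/1454 + (12487 + (8 + √4607)) = 1/1454 + (12495 + √4607) = 18167731/1454 + √4607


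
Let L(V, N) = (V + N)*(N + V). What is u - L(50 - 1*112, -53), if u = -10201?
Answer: -23426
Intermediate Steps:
L(V, N) = (N + V)² (L(V, N) = (N + V)*(N + V) = (N + V)²)
u - L(50 - 1*112, -53) = -10201 - (-53 + (50 - 1*112))² = -10201 - (-53 + (50 - 112))² = -10201 - (-53 - 62)² = -10201 - 1*(-115)² = -10201 - 1*13225 = -10201 - 13225 = -23426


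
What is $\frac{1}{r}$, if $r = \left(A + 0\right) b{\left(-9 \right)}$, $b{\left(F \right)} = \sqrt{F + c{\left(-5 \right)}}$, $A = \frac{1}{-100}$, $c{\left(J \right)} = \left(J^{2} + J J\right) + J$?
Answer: $- \frac{50}{3} \approx -16.667$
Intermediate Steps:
$c{\left(J \right)} = J + 2 J^{2}$ ($c{\left(J \right)} = \left(J^{2} + J^{2}\right) + J = 2 J^{2} + J = J + 2 J^{2}$)
$A = - \frac{1}{100} \approx -0.01$
$b{\left(F \right)} = \sqrt{45 + F}$ ($b{\left(F \right)} = \sqrt{F - 5 \left(1 + 2 \left(-5\right)\right)} = \sqrt{F - 5 \left(1 - 10\right)} = \sqrt{F - -45} = \sqrt{F + 45} = \sqrt{45 + F}$)
$r = - \frac{3}{50}$ ($r = \left(- \frac{1}{100} + 0\right) \sqrt{45 - 9} = - \frac{\sqrt{36}}{100} = \left(- \frac{1}{100}\right) 6 = - \frac{3}{50} \approx -0.06$)
$\frac{1}{r} = \frac{1}{- \frac{3}{50}} = - \frac{50}{3}$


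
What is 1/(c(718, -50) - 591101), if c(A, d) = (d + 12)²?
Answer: -1/589657 ≈ -1.6959e-6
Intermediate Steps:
c(A, d) = (12 + d)²
1/(c(718, -50) - 591101) = 1/((12 - 50)² - 591101) = 1/((-38)² - 591101) = 1/(1444 - 591101) = 1/(-589657) = -1/589657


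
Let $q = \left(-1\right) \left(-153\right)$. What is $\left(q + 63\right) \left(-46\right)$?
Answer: $-9936$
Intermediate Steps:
$q = 153$
$\left(q + 63\right) \left(-46\right) = \left(153 + 63\right) \left(-46\right) = 216 \left(-46\right) = -9936$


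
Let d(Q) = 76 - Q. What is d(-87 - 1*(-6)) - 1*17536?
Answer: -17379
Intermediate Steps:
d(-87 - 1*(-6)) - 1*17536 = (76 - (-87 - 1*(-6))) - 1*17536 = (76 - (-87 + 6)) - 17536 = (76 - 1*(-81)) - 17536 = (76 + 81) - 17536 = 157 - 17536 = -17379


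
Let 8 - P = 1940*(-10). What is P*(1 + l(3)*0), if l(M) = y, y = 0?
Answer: 19408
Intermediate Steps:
l(M) = 0
P = 19408 (P = 8 - 1940*(-10) = 8 - 1*(-19400) = 8 + 19400 = 19408)
P*(1 + l(3)*0) = 19408*(1 + 0*0) = 19408*(1 + 0) = 19408*1 = 19408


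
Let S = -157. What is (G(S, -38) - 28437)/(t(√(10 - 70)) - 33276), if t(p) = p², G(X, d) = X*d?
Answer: 22471/33336 ≈ 0.67408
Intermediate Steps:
(G(S, -38) - 28437)/(t(√(10 - 70)) - 33276) = (-157*(-38) - 28437)/((√(10 - 70))² - 33276) = (5966 - 28437)/((√(-60))² - 33276) = -22471/((2*I*√15)² - 33276) = -22471/(-60 - 33276) = -22471/(-33336) = -22471*(-1/33336) = 22471/33336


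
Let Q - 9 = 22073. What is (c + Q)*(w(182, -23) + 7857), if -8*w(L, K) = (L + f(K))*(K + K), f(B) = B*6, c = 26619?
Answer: 394965110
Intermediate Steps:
Q = 22082 (Q = 9 + 22073 = 22082)
f(B) = 6*B
w(L, K) = -K*(L + 6*K)/4 (w(L, K) = -(L + 6*K)*(K + K)/8 = -(L + 6*K)*2*K/8 = -K*(L + 6*K)/4)
(c + Q)*(w(182, -23) + 7857) = (26619 + 22082)*(-¼*(-23)*(182 + 6*(-23)) + 7857) = 48701*(-¼*(-23)*(182 - 138) + 7857) = 48701*(-¼*(-23)*44 + 7857) = 48701*(253 + 7857) = 48701*8110 = 394965110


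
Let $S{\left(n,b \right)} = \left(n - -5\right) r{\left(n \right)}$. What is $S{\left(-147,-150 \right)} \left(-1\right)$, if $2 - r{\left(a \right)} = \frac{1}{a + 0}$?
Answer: $\frac{41890}{147} \approx 284.97$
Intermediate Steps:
$r{\left(a \right)} = 2 - \frac{1}{a}$ ($r{\left(a \right)} = 2 - \frac{1}{a + 0} = 2 - \frac{1}{a}$)
$S{\left(n,b \right)} = \left(2 - \frac{1}{n}\right) \left(5 + n\right)$ ($S{\left(n,b \right)} = \left(n - -5\right) \left(2 - \frac{1}{n}\right) = \left(n + 5\right) \left(2 - \frac{1}{n}\right) = \left(5 + n\right) \left(2 - \frac{1}{n}\right) = \left(2 - \frac{1}{n}\right) \left(5 + n\right)$)
$S{\left(-147,-150 \right)} \left(-1\right) = \left(9 - \frac{5}{-147} + 2 \left(-147\right)\right) \left(-1\right) = \left(9 - - \frac{5}{147} - 294\right) \left(-1\right) = \left(9 + \frac{5}{147} - 294\right) \left(-1\right) = \left(- \frac{41890}{147}\right) \left(-1\right) = \frac{41890}{147}$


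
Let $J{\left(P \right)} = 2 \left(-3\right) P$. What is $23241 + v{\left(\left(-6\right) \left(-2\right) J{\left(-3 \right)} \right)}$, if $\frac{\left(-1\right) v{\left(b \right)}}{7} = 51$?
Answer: $22884$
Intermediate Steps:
$J{\left(P \right)} = - 6 P$
$v{\left(b \right)} = -357$ ($v{\left(b \right)} = \left(-7\right) 51 = -357$)
$23241 + v{\left(\left(-6\right) \left(-2\right) J{\left(-3 \right)} \right)} = 23241 - 357 = 22884$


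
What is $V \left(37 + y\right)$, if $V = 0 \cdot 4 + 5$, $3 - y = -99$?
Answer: $695$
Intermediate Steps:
$y = 102$ ($y = 3 - -99 = 3 + 99 = 102$)
$V = 5$ ($V = 0 + 5 = 5$)
$V \left(37 + y\right) = 5 \left(37 + 102\right) = 5 \cdot 139 = 695$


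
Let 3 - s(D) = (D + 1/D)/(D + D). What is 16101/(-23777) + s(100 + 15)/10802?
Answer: -1149672793138/1698348905825 ≈ -0.67694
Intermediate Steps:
s(D) = 3 - (D + 1/D)/(2*D) (s(D) = 3 - (D + 1/D)/(D + D) = 3 - (D + 1/D)/(2*D))
16101/(-23777) + s(100 + 15)/10802 = 16101/(-23777) + (5/2 - 1/(2*(100 + 15)**2))/10802 = 16101*(-1/23777) + (5/2 - 1/2/115**2)*(1/10802) = -16101/23777 + (5/2 - 1/2*1/13225)*(1/10802) = -16101/23777 + (5/2 - 1/26450)*(1/10802) = -16101/23777 + (33062/13225)*(1/10802) = -16101/23777 + 16531/71428225 = -1149672793138/1698348905825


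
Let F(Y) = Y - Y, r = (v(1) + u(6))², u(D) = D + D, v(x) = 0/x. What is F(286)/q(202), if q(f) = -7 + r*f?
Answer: 0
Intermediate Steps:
v(x) = 0
u(D) = 2*D
r = 144 (r = (0 + 2*6)² = (0 + 12)² = 12² = 144)
F(Y) = 0
q(f) = -7 + 144*f
F(286)/q(202) = 0/(-7 + 144*202) = 0/(-7 + 29088) = 0/29081 = 0*(1/29081) = 0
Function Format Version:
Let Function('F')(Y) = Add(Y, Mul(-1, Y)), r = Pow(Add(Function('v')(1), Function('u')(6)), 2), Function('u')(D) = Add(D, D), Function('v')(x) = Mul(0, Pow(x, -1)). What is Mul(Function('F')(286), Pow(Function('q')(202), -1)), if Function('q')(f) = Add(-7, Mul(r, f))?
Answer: 0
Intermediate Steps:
Function('v')(x) = 0
Function('u')(D) = Mul(2, D)
r = 144 (r = Pow(Add(0, Mul(2, 6)), 2) = Pow(Add(0, 12), 2) = Pow(12, 2) = 144)
Function('F')(Y) = 0
Function('q')(f) = Add(-7, Mul(144, f))
Mul(Function('F')(286), Pow(Function('q')(202), -1)) = Mul(0, Pow(Add(-7, Mul(144, 202)), -1)) = Mul(0, Pow(Add(-7, 29088), -1)) = Mul(0, Pow(29081, -1)) = Mul(0, Rational(1, 29081)) = 0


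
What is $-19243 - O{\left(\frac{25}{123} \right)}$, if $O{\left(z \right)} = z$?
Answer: $- \frac{2366914}{123} \approx -19243.0$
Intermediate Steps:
$-19243 - O{\left(\frac{25}{123} \right)} = -19243 - \frac{25}{123} = - \frac{2366914}{123}$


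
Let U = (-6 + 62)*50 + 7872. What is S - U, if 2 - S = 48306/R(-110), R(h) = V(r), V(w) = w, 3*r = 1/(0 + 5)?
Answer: -735260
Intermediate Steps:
r = 1/15 (r = 1/(3*(0 + 5)) = (⅓)/5 = (⅓)*(⅕) = 1/15 ≈ 0.066667)
R(h) = 1/15
S = -724588 (S = 2 - 48306/1/15 = 2 - 48306*15 = 2 - 1*724590 = 2 - 724590 = -724588)
U = 10672 (U = 56*50 + 7872 = 2800 + 7872 = 10672)
S - U = -724588 - 1*10672 = -724588 - 10672 = -735260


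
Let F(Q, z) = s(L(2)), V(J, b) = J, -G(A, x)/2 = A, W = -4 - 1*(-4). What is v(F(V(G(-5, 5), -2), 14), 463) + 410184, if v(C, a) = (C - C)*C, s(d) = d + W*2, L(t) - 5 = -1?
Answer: 410184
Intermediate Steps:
W = 0 (W = -4 + 4 = 0)
L(t) = 4 (L(t) = 5 - 1 = 4)
G(A, x) = -2*A
s(d) = d (s(d) = d + 0*2 = d + 0 = d)
F(Q, z) = 4
v(C, a) = 0 (v(C, a) = 0*C = 0)
v(F(V(G(-5, 5), -2), 14), 463) + 410184 = 0 + 410184 = 410184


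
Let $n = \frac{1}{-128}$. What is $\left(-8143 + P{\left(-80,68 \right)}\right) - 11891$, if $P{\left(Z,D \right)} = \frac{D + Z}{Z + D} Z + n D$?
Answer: $- \frac{643665}{32} \approx -20115.0$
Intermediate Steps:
$n = - \frac{1}{128} \approx -0.0078125$
$P{\left(Z,D \right)} = Z - \frac{D}{128}$ ($P{\left(Z,D \right)} = \frac{D + Z}{Z + D} Z - \frac{D}{128} = \frac{D + Z}{D + Z} Z - \frac{D}{128} = 1 Z - \frac{D}{128} = Z - \frac{D}{128}$)
$\left(-8143 + P{\left(-80,68 \right)}\right) - 11891 = \left(-8143 - \frac{2577}{32}\right) - 11891 = - \frac{263153}{32} - 11891 = - \frac{643665}{32}$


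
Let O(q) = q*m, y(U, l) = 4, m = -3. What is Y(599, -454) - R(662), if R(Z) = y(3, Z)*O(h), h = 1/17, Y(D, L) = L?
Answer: -7706/17 ≈ -453.29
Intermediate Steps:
h = 1/17 ≈ 0.058824
O(q) = -3*q (O(q) = q*(-3) = -3*q)
R(Z) = -12/17 (R(Z) = 4*(-3*1/17) = 4*(-3/17) = -12/17)
Y(599, -454) - R(662) = -454 - 1*(-12/17) = -454 + 12/17 = -7706/17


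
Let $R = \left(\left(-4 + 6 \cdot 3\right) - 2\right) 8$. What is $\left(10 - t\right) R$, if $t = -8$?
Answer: $1728$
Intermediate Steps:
$R = 96$ ($R = \left(\left(-4 + 18\right) - 2\right) 8 = \left(14 - 2\right) 8 = 12 \cdot 8 = 96$)
$\left(10 - t\right) R = \left(10 - -8\right) 96 = \left(10 + 8\right) 96 = 18 \cdot 96 = 1728$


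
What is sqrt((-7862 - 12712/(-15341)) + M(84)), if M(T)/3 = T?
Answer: I*sqrt(3385236642)/667 ≈ 87.231*I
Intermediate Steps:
M(T) = 3*T
sqrt((-7862 - 12712/(-15341)) + M(84)) = sqrt((-7862 - 12712/(-15341)) + 3*84) = sqrt((-7862 - 12712*(-1/15341)) + 252) = sqrt((-7862 + 12712/15341) + 252) = sqrt(-120598230/15341 + 252) = sqrt(-116732298/15341) = I*sqrt(3385236642)/667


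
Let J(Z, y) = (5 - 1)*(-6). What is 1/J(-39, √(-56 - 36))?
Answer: -1/24 ≈ -0.041667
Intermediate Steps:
J(Z, y) = -24 (J(Z, y) = 4*(-6) = -24)
1/J(-39, √(-56 - 36)) = 1/(-24) = -1/24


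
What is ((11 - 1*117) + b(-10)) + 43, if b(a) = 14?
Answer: -49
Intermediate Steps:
((11 - 1*117) + b(-10)) + 43 = ((11 - 1*117) + 14) + 43 = ((11 - 117) + 14) + 43 = (-106 + 14) + 43 = -92 + 43 = -49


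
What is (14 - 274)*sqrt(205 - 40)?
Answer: -260*sqrt(165) ≈ -3339.8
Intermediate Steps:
(14 - 274)*sqrt(205 - 40) = -260*sqrt(165)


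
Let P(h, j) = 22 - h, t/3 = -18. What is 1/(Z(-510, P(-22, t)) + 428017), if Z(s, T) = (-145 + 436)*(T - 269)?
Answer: 1/362542 ≈ 2.7583e-6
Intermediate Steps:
t = -54 (t = 3*(-18) = -54)
Z(s, T) = -78279 + 291*T (Z(s, T) = 291*(-269 + T) = -78279 + 291*T)
1/(Z(-510, P(-22, t)) + 428017) = 1/((-78279 + 291*(22 - 1*(-22))) + 428017) = 1/((-78279 + 291*(22 + 22)) + 428017) = 1/((-78279 + 291*44) + 428017) = 1/((-78279 + 12804) + 428017) = 1/(-65475 + 428017) = 1/362542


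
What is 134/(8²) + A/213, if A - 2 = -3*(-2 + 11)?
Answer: 13471/6816 ≈ 1.9764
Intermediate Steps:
A = -25 (A = 2 - 3*(-2 + 11) = 2 - 3*9 = 2 - 27 = -25)
134/(8²) + A/213 = 134/(8²) - 25/213 = 134/64 - 25*1/213 = 134*(1/64) - 25/213 = 67/32 - 25/213 = 13471/6816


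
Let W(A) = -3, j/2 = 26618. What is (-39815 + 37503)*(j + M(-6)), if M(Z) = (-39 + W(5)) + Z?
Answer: -122970656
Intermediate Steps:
j = 53236 (j = 2*26618 = 53236)
M(Z) = -42 + Z (M(Z) = (-39 - 3) + Z = -42 + Z)
(-39815 + 37503)*(j + M(-6)) = (-39815 + 37503)*(53236 + (-42 - 6)) = -2312*(53236 - 48) = -2312*53188 = -122970656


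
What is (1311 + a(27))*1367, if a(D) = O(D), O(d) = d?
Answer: 1829046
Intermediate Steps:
a(D) = D
(1311 + a(27))*1367 = (1311 + 27)*1367 = 1338*1367 = 1829046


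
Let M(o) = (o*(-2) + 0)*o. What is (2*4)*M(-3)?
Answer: -144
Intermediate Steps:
M(o) = -2*o² (M(o) = (-2*o + 0)*o = (-2*o)*o = -2*o²)
(2*4)*M(-3) = (2*4)*(-2*(-3)²) = 8*(-2*9) = 8*(-18) = -144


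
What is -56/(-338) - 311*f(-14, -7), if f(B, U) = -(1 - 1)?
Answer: 28/169 ≈ 0.16568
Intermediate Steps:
f(B, U) = 0 (f(B, U) = -1*0 = 0)
-56/(-338) - 311*f(-14, -7) = -56/(-338) - 311*0 = -56*(-1/338) + 0 = 28/169 + 0 = 28/169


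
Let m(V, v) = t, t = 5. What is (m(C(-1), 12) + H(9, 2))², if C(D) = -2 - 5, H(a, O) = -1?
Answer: 16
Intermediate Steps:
C(D) = -7
m(V, v) = 5
(m(C(-1), 12) + H(9, 2))² = (5 - 1)² = 4² = 16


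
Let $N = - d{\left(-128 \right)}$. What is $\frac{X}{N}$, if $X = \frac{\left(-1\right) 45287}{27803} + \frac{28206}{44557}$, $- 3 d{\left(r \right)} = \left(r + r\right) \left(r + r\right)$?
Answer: $- \frac{3700924323}{81187194208256} \approx -4.5585 \cdot 10^{-5}$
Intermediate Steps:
$d{\left(r \right)} = - \frac{4 r^{2}}{3}$ ($d{\left(r \right)} = - \frac{\left(r + r\right) \left(r + r\right)}{3} = - \frac{2 r 2 r}{3} = - \frac{4 r^{2}}{3}$)
$N = \frac{65536}{3}$ ($N = - \frac{\left(-4\right) \left(-128\right)^{2}}{3} = - \frac{\left(-4\right) 16384}{3} = \left(-1\right) \left(- \frac{65536}{3}\right) = \frac{65536}{3} \approx 21845.0$)
$X = - \frac{1233641441}{1238818271}$ ($X = \left(-45287\right) \frac{1}{27803} + 28206 \cdot \frac{1}{44557} = - \frac{45287}{27803} + \frac{28206}{44557} = - \frac{1233641441}{1238818271} \approx -0.99582$)
$\frac{X}{N} = - \frac{1233641441}{1238818271 \cdot \frac{65536}{3}} = \left(- \frac{1233641441}{1238818271}\right) \frac{3}{65536} = - \frac{3700924323}{81187194208256}$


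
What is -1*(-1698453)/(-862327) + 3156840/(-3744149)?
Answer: -292951273167/104150992733 ≈ -2.8128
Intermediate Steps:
-1*(-1698453)/(-862327) + 3156840/(-3744149) = 1698453*(-1/862327) + 3156840*(-1/3744149) = -1698453/862327 - 3156840/3744149 = -292951273167/104150992733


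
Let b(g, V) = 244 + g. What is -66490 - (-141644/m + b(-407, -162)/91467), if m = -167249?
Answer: -1017161275666831/15297764283 ≈ -66491.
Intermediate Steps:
-66490 - (-141644/m + b(-407, -162)/91467) = -66490 - (-141644/(-167249) + (244 - 407)/91467) = -66490 - (-141644*(-1/167249) - 163*1/91467) = -66490 - (141644/167249 - 163/91467) = -66490 - 1*12928490161/15297764283 = -66490 - 12928490161/15297764283 = -1017161275666831/15297764283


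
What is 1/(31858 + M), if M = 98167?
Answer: 1/130025 ≈ 7.6908e-6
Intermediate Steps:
1/(31858 + M) = 1/(31858 + 98167) = 1/130025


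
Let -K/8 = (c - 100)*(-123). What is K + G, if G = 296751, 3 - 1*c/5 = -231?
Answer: 1349631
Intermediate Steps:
c = 1170 (c = 15 - 5*(-231) = 15 + 1155 = 1170)
K = 1052880 (K = -8*(1170 - 100)*(-123) = -8560*(-123) = -8*(-131610) = 1052880)
K + G = 1052880 + 296751 = 1349631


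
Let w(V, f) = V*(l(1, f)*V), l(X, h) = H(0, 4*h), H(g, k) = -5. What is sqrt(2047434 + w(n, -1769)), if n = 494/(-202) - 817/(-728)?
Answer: sqrt(11069131834555251)/73528 ≈ 1430.9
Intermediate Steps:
l(X, h) = -5
n = -97299/73528 (n = 494*(-1/202) - 817*(-1/728) = -247/101 + 817/728 = -97299/73528 ≈ -1.3233)
w(V, f) = -5*V**2 (w(V, f) = V*(-5*V) = -5*V**2)
sqrt(2047434 + w(n, -1769)) = sqrt(2047434 - 5*(-97299/73528)**2) = sqrt(2047434 - 5*9467095401/5406366784) = sqrt(2047434 - 47335477005/5406366784) = sqrt(11069131834555251/5406366784) = sqrt(11069131834555251)/73528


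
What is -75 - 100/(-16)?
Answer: -275/4 ≈ -68.750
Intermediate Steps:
-75 - 100/(-16) = -75 - 100*(-1/16) = -75 + 25/4 = -275/4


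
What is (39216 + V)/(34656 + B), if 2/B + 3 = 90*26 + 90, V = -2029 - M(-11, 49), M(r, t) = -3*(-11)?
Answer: 45086379/42055057 ≈ 1.0721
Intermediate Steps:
M(r, t) = 33
V = -2062 (V = -2029 - 1*33 = -2029 - 33 = -2062)
B = 2/2427 (B = 2/(-3 + (90*26 + 90)) = 2/(-3 + (2340 + 90)) = 2/(-3 + 2430) = 2/2427 ≈ 0.00082406)
(39216 + V)/(34656 + B) = (39216 - 2062)/(34656 + 2/2427) = 37154/(84110114/2427) = 37154*(2427/84110114) = 45086379/42055057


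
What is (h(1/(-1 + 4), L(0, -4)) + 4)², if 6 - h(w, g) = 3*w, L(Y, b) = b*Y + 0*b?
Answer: 81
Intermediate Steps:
L(Y, b) = Y*b (L(Y, b) = Y*b + 0 = Y*b)
h(w, g) = 6 - 3*w
(h(1/(-1 + 4), L(0, -4)) + 4)² = ((6 - 3/(-1 + 4)) + 4)² = ((6 - 3/3) + 4)² = ((6 - 3*⅓) + 4)² = ((6 - 1) + 4)² = (5 + 4)² = 9² = 81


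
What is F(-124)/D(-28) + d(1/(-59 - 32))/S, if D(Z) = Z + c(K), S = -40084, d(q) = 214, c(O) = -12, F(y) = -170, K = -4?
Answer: 170143/40084 ≈ 4.2447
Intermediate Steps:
D(Z) = -12 + Z (D(Z) = Z - 12 = -12 + Z)
F(-124)/D(-28) + d(1/(-59 - 32))/S = -170/(-12 - 28) + 214/(-40084) = -170/(-40) + 214*(-1/40084) = -170*(-1/40) - 107/20042 = 17/4 - 107/20042 = 170143/40084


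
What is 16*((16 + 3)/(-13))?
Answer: -304/13 ≈ -23.385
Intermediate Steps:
16*((16 + 3)/(-13)) = 16*(-1/13*19) = 16*(-19/13) = -304/13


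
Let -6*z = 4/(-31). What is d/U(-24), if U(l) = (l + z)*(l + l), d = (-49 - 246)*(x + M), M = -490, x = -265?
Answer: 1380895/7136 ≈ 193.51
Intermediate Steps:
d = 222725 (d = (-49 - 246)*(-265 - 490) = -295*(-755) = 222725)
z = 2/93 (z = -2/(3*(-31)) = -2*(-1)/(3*31) = -⅙*(-4/31) = 2/93 ≈ 0.021505)
U(l) = 2*l*(2/93 + l) (U(l) = (l + 2/93)*(l + l) = (2/93 + l)*(2*l) = 2*l*(2/93 + l))
d/U(-24) = 222725/(((2/93)*(-24)*(2 + 93*(-24)))) = 222725/(((2/93)*(-24)*(2 - 2232))) = 222725/(((2/93)*(-24)*(-2230))) = 222725/(35680/31) = 222725*(31/35680) = 1380895/7136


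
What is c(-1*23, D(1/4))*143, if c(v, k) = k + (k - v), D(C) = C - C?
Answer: 3289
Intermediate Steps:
D(C) = 0
c(v, k) = -v + 2*k
c(-1*23, D(1/4))*143 = (-(-1)*23 + 2*0)*143 = (-1*(-23) + 0)*143 = (23 + 0)*143 = 23*143 = 3289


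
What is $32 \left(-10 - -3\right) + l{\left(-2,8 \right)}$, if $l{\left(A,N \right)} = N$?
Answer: $-216$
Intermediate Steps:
$32 \left(-10 - -3\right) + l{\left(-2,8 \right)} = 32 \left(-10 - -3\right) + 8 = 32 \left(-10 + 3\right) + 8 = 32 \left(-7\right) + 8 = -224 + 8 = -216$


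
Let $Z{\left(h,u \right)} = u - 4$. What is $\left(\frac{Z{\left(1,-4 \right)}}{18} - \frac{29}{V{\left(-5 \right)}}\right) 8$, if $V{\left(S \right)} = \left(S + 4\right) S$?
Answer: $- \frac{2248}{45} \approx -49.956$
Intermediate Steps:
$Z{\left(h,u \right)} = -4 + u$ ($Z{\left(h,u \right)} = u - 4 = -4 + u$)
$V{\left(S \right)} = S \left(4 + S\right)$ ($V{\left(S \right)} = \left(4 + S\right) S = S \left(4 + S\right)$)
$\left(\frac{Z{\left(1,-4 \right)}}{18} - \frac{29}{V{\left(-5 \right)}}\right) 8 = \left(\frac{-4 - 4}{18} - \frac{29}{\left(-5\right) \left(4 - 5\right)}\right) 8 = \left(\left(-8\right) \frac{1}{18} - \frac{29}{\left(-5\right) \left(-1\right)}\right) 8 = \left(- \frac{4}{9} - \frac{29}{5}\right) 8 = \left(- \frac{281}{45}\right) 8 = - \frac{2248}{45}$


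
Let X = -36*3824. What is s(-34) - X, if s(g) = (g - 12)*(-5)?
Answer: 137894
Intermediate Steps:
s(g) = 60 - 5*g (s(g) = (-12 + g)*(-5) = 60 - 5*g)
X = -137664
s(-34) - X = (60 - 5*(-34)) - 1*(-137664) = (60 + 170) + 137664 = 230 + 137664 = 137894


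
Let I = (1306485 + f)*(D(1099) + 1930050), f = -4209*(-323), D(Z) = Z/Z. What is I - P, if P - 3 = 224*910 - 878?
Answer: 5145500322627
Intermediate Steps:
D(Z) = 1
f = 1359507
I = 5145500525592 (I = (1306485 + 1359507)*(1 + 1930050) = 2665992*1930051 = 5145500525592)
P = 202965 (P = 3 + (224*910 - 878) = 3 + (203840 - 878) = 3 + 202962 = 202965)
I - P = 5145500525592 - 1*202965 = 5145500525592 - 202965 = 5145500322627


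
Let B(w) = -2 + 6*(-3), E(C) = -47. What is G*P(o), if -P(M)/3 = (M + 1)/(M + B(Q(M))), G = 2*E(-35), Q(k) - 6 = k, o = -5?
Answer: 1128/25 ≈ 45.120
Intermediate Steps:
Q(k) = 6 + k
B(w) = -20 (B(w) = -2 - 18 = -20)
G = -94 (G = 2*(-47) = -94)
P(M) = -3*(1 + M)/(-20 + M) (P(M) = -3*(M + 1)/(M - 20) = -3*(1 + M)/(-20 + M))
G*P(o) = -282*(-1 - 1*(-5))/(-20 - 5) = -282*(-1 + 5)/(-25) = -282*(-1)*4/25 = -94*(-12/25) = 1128/25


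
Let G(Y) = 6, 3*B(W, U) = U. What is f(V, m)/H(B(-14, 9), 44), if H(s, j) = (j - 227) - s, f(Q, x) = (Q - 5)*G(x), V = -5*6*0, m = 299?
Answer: 5/31 ≈ 0.16129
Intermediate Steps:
B(W, U) = U/3
V = 0 (V = -30*0 = 0)
f(Q, x) = -30 + 6*Q (f(Q, x) = (Q - 5)*6 = (-5 + Q)*6 = -30 + 6*Q)
H(s, j) = -227 + j - s (H(s, j) = (-227 + j) - s = -227 + j - s)
f(V, m)/H(B(-14, 9), 44) = (-30 + 6*0)/(-227 + 44 - 9/3) = (-30 + 0)/(-227 + 44 - 1*3) = -30/(-227 + 44 - 3) = -30/(-186) = -30*(-1/186) = 5/31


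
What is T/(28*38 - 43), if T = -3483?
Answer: -3483/1021 ≈ -3.4114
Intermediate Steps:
T/(28*38 - 43) = -3483/(28*38 - 43) = -3483/(1064 - 43) = -3483/1021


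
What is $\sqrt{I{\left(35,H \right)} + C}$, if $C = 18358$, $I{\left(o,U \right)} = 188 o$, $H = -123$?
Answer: $\sqrt{24938} \approx 157.92$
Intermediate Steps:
$\sqrt{I{\left(35,H \right)} + C} = \sqrt{188 \cdot 35 + 18358} = \sqrt{6580 + 18358} = \sqrt{24938}$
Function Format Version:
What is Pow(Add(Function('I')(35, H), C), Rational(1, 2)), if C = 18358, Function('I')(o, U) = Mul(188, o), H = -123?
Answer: Pow(24938, Rational(1, 2)) ≈ 157.92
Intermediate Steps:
Pow(Add(Function('I')(35, H), C), Rational(1, 2)) = Pow(Add(Mul(188, 35), 18358), Rational(1, 2)) = Pow(Add(6580, 18358), Rational(1, 2)) = Pow(24938, Rational(1, 2))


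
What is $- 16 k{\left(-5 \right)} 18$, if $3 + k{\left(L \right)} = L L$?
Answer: $-6336$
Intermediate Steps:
$k{\left(L \right)} = -3 + L^{2}$ ($k{\left(L \right)} = -3 + L L = -3 + L^{2}$)
$- 16 k{\left(-5 \right)} 18 = - 16 \left(-3 + \left(-5\right)^{2}\right) 18 = - 16 \left(-3 + 25\right) 18 = \left(-16\right) 22 \cdot 18 = \left(-352\right) 18 = -6336$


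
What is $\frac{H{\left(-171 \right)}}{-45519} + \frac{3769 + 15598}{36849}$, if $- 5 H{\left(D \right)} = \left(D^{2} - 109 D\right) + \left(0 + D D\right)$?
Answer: $\frac{2416554698}{2795549385} \approx 0.86443$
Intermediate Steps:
$H{\left(D \right)} = - \frac{2 D^{2}}{5} + \frac{109 D}{5}$ ($H{\left(D \right)} = - \frac{\left(D^{2} - 109 D\right) + \left(0 + D D\right)}{5} = - \frac{\left(D^{2} - 109 D\right) + \left(0 + D^{2}\right)}{5} = - \frac{\left(D^{2} - 109 D\right) + D^{2}}{5} = - \frac{- 109 D + 2 D^{2}}{5} = - \frac{2 D^{2}}{5} + \frac{109 D}{5}$)
$\frac{H{\left(-171 \right)}}{-45519} + \frac{3769 + 15598}{36849} = \frac{\frac{1}{5} \left(-171\right) \left(109 - -342\right)}{-45519} + \frac{3769 + 15598}{36849} = \frac{1}{5} \left(-171\right) \left(109 + 342\right) \left(- \frac{1}{45519}\right) + 19367 \cdot \frac{1}{36849} = \frac{1}{5} \left(-171\right) 451 \left(- \frac{1}{45519}\right) + \frac{19367}{36849} = \left(- \frac{77121}{5}\right) \left(- \frac{1}{45519}\right) + \frac{19367}{36849} = \frac{25707}{75865} + \frac{19367}{36849} = \frac{2416554698}{2795549385}$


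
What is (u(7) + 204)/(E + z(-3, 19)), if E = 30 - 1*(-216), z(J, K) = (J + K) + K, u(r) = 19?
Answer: 223/281 ≈ 0.79359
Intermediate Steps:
z(J, K) = J + 2*K
E = 246 (E = 30 + 216 = 246)
(u(7) + 204)/(E + z(-3, 19)) = (19 + 204)/(246 + (-3 + 2*19)) = 223/(246 + (-3 + 38)) = 223/(246 + 35) = 223/281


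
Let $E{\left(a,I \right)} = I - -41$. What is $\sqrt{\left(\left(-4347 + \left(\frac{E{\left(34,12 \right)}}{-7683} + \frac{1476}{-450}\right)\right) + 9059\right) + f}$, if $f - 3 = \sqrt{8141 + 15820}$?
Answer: $\frac{\sqrt{6953132624802 + 10329985575 \sqrt{489}}}{38415} \approx 69.76$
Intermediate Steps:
$E{\left(a,I \right)} = 41 + I$ ($E{\left(a,I \right)} = I + 41 = 41 + I$)
$f = 3 + 7 \sqrt{489}$ ($f = 3 + \sqrt{8141 + 15820} = 3 + \sqrt{23961} = 3 + 7 \sqrt{489} \approx 157.79$)
$\sqrt{\left(\left(-4347 + \left(\frac{E{\left(34,12 \right)}}{-7683} + \frac{1476}{-450}\right)\right) + 9059\right) + f} = \sqrt{\left(\left(-4347 + \left(\frac{41 + 12}{-7683} + \frac{1476}{-450}\right)\right) + 9059\right) + \left(3 + 7 \sqrt{489}\right)} = \sqrt{\left(\left(-4347 + \left(53 \left(- \frac{1}{7683}\right) + 1476 \left(- \frac{1}{450}\right)\right)\right) + 9059\right) + \left(3 + 7 \sqrt{489}\right)} = \sqrt{\left(\left(-4347 - \frac{631331}{192075}\right) + 9059\right) + \left(3 + 7 \sqrt{489}\right)} = \sqrt{\left(- \frac{835581356}{192075} + 9059\right) + \left(3 + 7 \sqrt{489}\right)} = \sqrt{\frac{904426069}{192075} + \left(3 + 7 \sqrt{489}\right)} = \sqrt{\frac{905002294}{192075} + 7 \sqrt{489}}$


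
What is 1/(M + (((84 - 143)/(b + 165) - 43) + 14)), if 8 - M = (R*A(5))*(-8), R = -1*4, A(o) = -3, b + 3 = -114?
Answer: 48/3541 ≈ 0.013555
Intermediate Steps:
b = -117 (b = -3 - 114 = -117)
R = -4
M = 104 (M = 8 - (-4*(-3))*(-8) = 8 - 12*(-8) = 8 - 1*(-96) = 8 + 96 = 104)
1/(M + (((84 - 143)/(b + 165) - 43) + 14)) = 1/(104 + (((84 - 143)/(-117 + 165) - 43) + 14)) = 1/(104 + ((-59/48 - 43) + 14)) = 1/(104 + (-2123/48 + 14)) = 1/(104 - 1451/48) = 1/(3541/48) = 48/3541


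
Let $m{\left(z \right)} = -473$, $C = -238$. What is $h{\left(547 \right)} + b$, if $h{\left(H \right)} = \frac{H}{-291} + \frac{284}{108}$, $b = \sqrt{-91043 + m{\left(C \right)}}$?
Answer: $\frac{1964}{2619} + 2 i \sqrt{22879} \approx 0.7499 + 302.52 i$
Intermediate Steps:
$b = 2 i \sqrt{22879}$ ($b = \sqrt{-91043 - 473} = \sqrt{-91516} = 2 i \sqrt{22879} \approx 302.52 i$)
$h{\left(H \right)} = \frac{71}{27} - \frac{H}{291}$ ($h{\left(H \right)} = H \left(- \frac{1}{291}\right) + 284 \cdot \frac{1}{108} = - \frac{H}{291} + \frac{71}{27} = \frac{71}{27} - \frac{H}{291}$)
$h{\left(547 \right)} + b = \left(\frac{71}{27} - \frac{547}{291}\right) + 2 i \sqrt{22879} = \frac{1964}{2619} + 2 i \sqrt{22879}$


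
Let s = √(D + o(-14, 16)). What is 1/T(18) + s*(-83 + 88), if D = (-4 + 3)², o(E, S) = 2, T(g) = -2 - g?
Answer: -1/20 + 5*√3 ≈ 8.6103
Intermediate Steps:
D = 1 (D = (-1)² = 1)
s = √3 (s = √(1 + 2) = √3 ≈ 1.7320)
1/T(18) + s*(-83 + 88) = 1/(-2 - 1*18) + √3*(-83 + 88) = 1/(-2 - 18) + √3*5 = 1/(-20) + 5*√3 = -1/20 + 5*√3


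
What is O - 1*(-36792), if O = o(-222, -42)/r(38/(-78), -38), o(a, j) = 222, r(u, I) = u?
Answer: 690390/19 ≈ 36336.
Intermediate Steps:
O = -8658/19 (O = 222/((38/(-78))) = 222/((38*(-1/78))) = 222/(-19/39) = 222*(-39/19) = -8658/19 ≈ -455.68)
O - 1*(-36792) = -8658/19 - 1*(-36792) = -8658/19 + 36792 = 690390/19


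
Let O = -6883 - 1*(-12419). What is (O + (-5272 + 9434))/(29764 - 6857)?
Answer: 9698/22907 ≈ 0.42336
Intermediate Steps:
O = 5536 (O = -6883 + 12419 = 5536)
(O + (-5272 + 9434))/(29764 - 6857) = (5536 + (-5272 + 9434))/(29764 - 6857) = (5536 + 4162)/22907 = 9698*(1/22907) = 9698/22907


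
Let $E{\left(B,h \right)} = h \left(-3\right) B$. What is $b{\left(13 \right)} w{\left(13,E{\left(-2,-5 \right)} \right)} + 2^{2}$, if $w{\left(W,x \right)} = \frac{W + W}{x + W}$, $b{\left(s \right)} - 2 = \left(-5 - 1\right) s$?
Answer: $\frac{2044}{17} \approx 120.24$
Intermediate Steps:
$E{\left(B,h \right)} = - 3 B h$ ($E{\left(B,h \right)} = - 3 h B = - 3 B h$)
$b{\left(s \right)} = 2 - 6 s$ ($b{\left(s \right)} = 2 + \left(-5 - 1\right) s = 2 - 6 s$)
$w{\left(W,x \right)} = \frac{2 W}{W + x}$
$b{\left(13 \right)} w{\left(13,E{\left(-2,-5 \right)} \right)} + 2^{2} = \left(2 - 78\right) 2 \cdot 13 \frac{1}{13 - \left(-6\right) \left(-5\right)} + 2^{2} = \left(2 - 78\right) 2 \cdot 13 \frac{1}{13 - 30} + 4 = - 76 \cdot 2 \cdot 13 \frac{1}{-17} + 4 = - 76 \cdot 2 \cdot 13 \left(- \frac{1}{17}\right) + 4 = \left(-76\right) \left(- \frac{26}{17}\right) + 4 = \frac{1976}{17} + 4 = \frac{2044}{17}$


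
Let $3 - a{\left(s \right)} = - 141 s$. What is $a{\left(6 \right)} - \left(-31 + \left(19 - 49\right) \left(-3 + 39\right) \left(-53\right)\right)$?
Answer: $-56360$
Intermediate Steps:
$a{\left(s \right)} = 3 + 141 s$ ($a{\left(s \right)} = 3 - - 141 s = 3 + 141 s$)
$a{\left(6 \right)} - \left(-31 + \left(19 - 49\right) \left(-3 + 39\right) \left(-53\right)\right) = \left(3 + 141 \cdot 6\right) - \left(-31 + \left(19 - 49\right) \left(-3 + 39\right) \left(-53\right)\right) = \left(3 + 846\right) - \left(-31 + \left(-30\right) 36 \left(-53\right)\right) = 849 - \left(-31 - -57240\right) = 849 - \left(-31 + 57240\right) = 849 - 57209 = -56360$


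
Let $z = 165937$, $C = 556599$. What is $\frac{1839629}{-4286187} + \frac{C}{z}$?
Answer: $\frac{2080424880640}{711237012219} \approx 2.9251$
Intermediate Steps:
$\frac{1839629}{-4286187} + \frac{C}{z} = \frac{1839629}{-4286187} + \frac{556599}{165937} = 1839629 \left(- \frac{1}{4286187}\right) + 556599 \cdot \frac{1}{165937} = - \frac{1839629}{4286187} + \frac{556599}{165937} = \frac{2080424880640}{711237012219}$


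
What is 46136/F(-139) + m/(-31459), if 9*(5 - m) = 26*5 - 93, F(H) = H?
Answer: -13062532928/39355209 ≈ -331.91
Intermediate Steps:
m = 8/9 (m = 5 - (26*5 - 93)/9 = 5 - (130 - 93)/9 = 5 - 1/9*37 = 5 - 37/9 = 8/9 ≈ 0.88889)
46136/F(-139) + m/(-31459) = 46136/(-139) + (8/9)/(-31459) = 46136*(-1/139) + (8/9)*(-1/31459) = -46136/139 - 8/283131 = -13062532928/39355209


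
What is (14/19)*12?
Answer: 168/19 ≈ 8.8421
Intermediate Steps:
(14/19)*12 = 168/19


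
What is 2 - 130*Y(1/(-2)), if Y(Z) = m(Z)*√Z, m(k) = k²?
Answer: 2 - 65*I*√2/4 ≈ 2.0 - 22.981*I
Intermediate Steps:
Y(Z) = Z^(5/2) (Y(Z) = Z²*√Z = Z^(5/2))
2 - 130*Y(1/(-2)) = 2 - 130*I*√2/8 = 2 - 65*I*√2/4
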